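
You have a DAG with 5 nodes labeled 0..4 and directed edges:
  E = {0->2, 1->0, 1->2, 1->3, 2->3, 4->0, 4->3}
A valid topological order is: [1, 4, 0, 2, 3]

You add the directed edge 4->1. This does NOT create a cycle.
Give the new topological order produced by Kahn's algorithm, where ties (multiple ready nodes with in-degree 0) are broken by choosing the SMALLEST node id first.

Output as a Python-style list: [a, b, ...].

Answer: [4, 1, 0, 2, 3]

Derivation:
Old toposort: [1, 4, 0, 2, 3]
Added edge: 4->1
Position of 4 (1) > position of 1 (0). Must reorder: 4 must now come before 1.
Run Kahn's algorithm (break ties by smallest node id):
  initial in-degrees: [2, 1, 2, 3, 0]
  ready (indeg=0): [4]
  pop 4: indeg[0]->1; indeg[1]->0; indeg[3]->2 | ready=[1] | order so far=[4]
  pop 1: indeg[0]->0; indeg[2]->1; indeg[3]->1 | ready=[0] | order so far=[4, 1]
  pop 0: indeg[2]->0 | ready=[2] | order so far=[4, 1, 0]
  pop 2: indeg[3]->0 | ready=[3] | order so far=[4, 1, 0, 2]
  pop 3: no out-edges | ready=[] | order so far=[4, 1, 0, 2, 3]
  Result: [4, 1, 0, 2, 3]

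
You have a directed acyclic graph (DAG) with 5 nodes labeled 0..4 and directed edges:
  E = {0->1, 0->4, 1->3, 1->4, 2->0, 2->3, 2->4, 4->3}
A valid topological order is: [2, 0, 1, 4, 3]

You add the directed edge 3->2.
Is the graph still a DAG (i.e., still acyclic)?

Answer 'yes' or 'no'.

Answer: no

Derivation:
Given toposort: [2, 0, 1, 4, 3]
Position of 3: index 4; position of 2: index 0
New edge 3->2: backward (u after v in old order)
Backward edge: old toposort is now invalid. Check if this creates a cycle.
Does 2 already reach 3? Reachable from 2: [0, 1, 2, 3, 4]. YES -> cycle!
Still a DAG? no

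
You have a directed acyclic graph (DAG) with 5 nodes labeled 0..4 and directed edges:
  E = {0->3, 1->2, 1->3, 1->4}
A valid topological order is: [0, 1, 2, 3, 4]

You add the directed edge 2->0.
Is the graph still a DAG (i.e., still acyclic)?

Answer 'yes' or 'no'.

Answer: yes

Derivation:
Given toposort: [0, 1, 2, 3, 4]
Position of 2: index 2; position of 0: index 0
New edge 2->0: backward (u after v in old order)
Backward edge: old toposort is now invalid. Check if this creates a cycle.
Does 0 already reach 2? Reachable from 0: [0, 3]. NO -> still a DAG (reorder needed).
Still a DAG? yes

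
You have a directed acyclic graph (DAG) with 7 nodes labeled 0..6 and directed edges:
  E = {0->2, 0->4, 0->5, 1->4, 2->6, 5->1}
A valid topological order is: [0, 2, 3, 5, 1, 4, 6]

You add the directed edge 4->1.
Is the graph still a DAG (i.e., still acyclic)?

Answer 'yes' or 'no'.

Given toposort: [0, 2, 3, 5, 1, 4, 6]
Position of 4: index 5; position of 1: index 4
New edge 4->1: backward (u after v in old order)
Backward edge: old toposort is now invalid. Check if this creates a cycle.
Does 1 already reach 4? Reachable from 1: [1, 4]. YES -> cycle!
Still a DAG? no

Answer: no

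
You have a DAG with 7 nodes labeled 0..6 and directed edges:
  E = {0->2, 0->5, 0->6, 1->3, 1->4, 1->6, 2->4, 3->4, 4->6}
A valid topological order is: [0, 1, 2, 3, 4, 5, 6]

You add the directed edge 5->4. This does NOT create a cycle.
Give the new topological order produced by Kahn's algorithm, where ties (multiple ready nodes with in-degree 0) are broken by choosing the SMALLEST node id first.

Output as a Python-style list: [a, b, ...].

Answer: [0, 1, 2, 3, 5, 4, 6]

Derivation:
Old toposort: [0, 1, 2, 3, 4, 5, 6]
Added edge: 5->4
Position of 5 (5) > position of 4 (4). Must reorder: 5 must now come before 4.
Run Kahn's algorithm (break ties by smallest node id):
  initial in-degrees: [0, 0, 1, 1, 4, 1, 3]
  ready (indeg=0): [0, 1]
  pop 0: indeg[2]->0; indeg[5]->0; indeg[6]->2 | ready=[1, 2, 5] | order so far=[0]
  pop 1: indeg[3]->0; indeg[4]->3; indeg[6]->1 | ready=[2, 3, 5] | order so far=[0, 1]
  pop 2: indeg[4]->2 | ready=[3, 5] | order so far=[0, 1, 2]
  pop 3: indeg[4]->1 | ready=[5] | order so far=[0, 1, 2, 3]
  pop 5: indeg[4]->0 | ready=[4] | order so far=[0, 1, 2, 3, 5]
  pop 4: indeg[6]->0 | ready=[6] | order so far=[0, 1, 2, 3, 5, 4]
  pop 6: no out-edges | ready=[] | order so far=[0, 1, 2, 3, 5, 4, 6]
  Result: [0, 1, 2, 3, 5, 4, 6]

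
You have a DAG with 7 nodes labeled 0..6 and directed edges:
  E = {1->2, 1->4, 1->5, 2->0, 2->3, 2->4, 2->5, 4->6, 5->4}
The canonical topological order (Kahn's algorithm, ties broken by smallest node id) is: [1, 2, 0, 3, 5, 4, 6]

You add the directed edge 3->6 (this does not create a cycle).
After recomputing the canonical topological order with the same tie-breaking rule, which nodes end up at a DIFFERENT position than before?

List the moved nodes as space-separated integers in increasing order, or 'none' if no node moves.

Answer: none

Derivation:
Old toposort: [1, 2, 0, 3, 5, 4, 6]
Added edge 3->6
Recompute Kahn (smallest-id tiebreak):
  initial in-degrees: [1, 0, 1, 1, 3, 2, 2]
  ready (indeg=0): [1]
  pop 1: indeg[2]->0; indeg[4]->2; indeg[5]->1 | ready=[2] | order so far=[1]
  pop 2: indeg[0]->0; indeg[3]->0; indeg[4]->1; indeg[5]->0 | ready=[0, 3, 5] | order so far=[1, 2]
  pop 0: no out-edges | ready=[3, 5] | order so far=[1, 2, 0]
  pop 3: indeg[6]->1 | ready=[5] | order so far=[1, 2, 0, 3]
  pop 5: indeg[4]->0 | ready=[4] | order so far=[1, 2, 0, 3, 5]
  pop 4: indeg[6]->0 | ready=[6] | order so far=[1, 2, 0, 3, 5, 4]
  pop 6: no out-edges | ready=[] | order so far=[1, 2, 0, 3, 5, 4, 6]
New canonical toposort: [1, 2, 0, 3, 5, 4, 6]
Compare positions:
  Node 0: index 2 -> 2 (same)
  Node 1: index 0 -> 0 (same)
  Node 2: index 1 -> 1 (same)
  Node 3: index 3 -> 3 (same)
  Node 4: index 5 -> 5 (same)
  Node 5: index 4 -> 4 (same)
  Node 6: index 6 -> 6 (same)
Nodes that changed position: none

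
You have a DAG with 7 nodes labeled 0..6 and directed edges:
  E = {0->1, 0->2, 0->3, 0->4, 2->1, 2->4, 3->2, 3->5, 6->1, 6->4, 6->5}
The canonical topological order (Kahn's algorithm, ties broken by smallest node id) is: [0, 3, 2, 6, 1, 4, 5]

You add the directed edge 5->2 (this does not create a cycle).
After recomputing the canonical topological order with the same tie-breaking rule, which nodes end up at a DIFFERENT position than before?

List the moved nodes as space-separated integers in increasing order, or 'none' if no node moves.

Old toposort: [0, 3, 2, 6, 1, 4, 5]
Added edge 5->2
Recompute Kahn (smallest-id tiebreak):
  initial in-degrees: [0, 3, 3, 1, 3, 2, 0]
  ready (indeg=0): [0, 6]
  pop 0: indeg[1]->2; indeg[2]->2; indeg[3]->0; indeg[4]->2 | ready=[3, 6] | order so far=[0]
  pop 3: indeg[2]->1; indeg[5]->1 | ready=[6] | order so far=[0, 3]
  pop 6: indeg[1]->1; indeg[4]->1; indeg[5]->0 | ready=[5] | order so far=[0, 3, 6]
  pop 5: indeg[2]->0 | ready=[2] | order so far=[0, 3, 6, 5]
  pop 2: indeg[1]->0; indeg[4]->0 | ready=[1, 4] | order so far=[0, 3, 6, 5, 2]
  pop 1: no out-edges | ready=[4] | order so far=[0, 3, 6, 5, 2, 1]
  pop 4: no out-edges | ready=[] | order so far=[0, 3, 6, 5, 2, 1, 4]
New canonical toposort: [0, 3, 6, 5, 2, 1, 4]
Compare positions:
  Node 0: index 0 -> 0 (same)
  Node 1: index 4 -> 5 (moved)
  Node 2: index 2 -> 4 (moved)
  Node 3: index 1 -> 1 (same)
  Node 4: index 5 -> 6 (moved)
  Node 5: index 6 -> 3 (moved)
  Node 6: index 3 -> 2 (moved)
Nodes that changed position: 1 2 4 5 6

Answer: 1 2 4 5 6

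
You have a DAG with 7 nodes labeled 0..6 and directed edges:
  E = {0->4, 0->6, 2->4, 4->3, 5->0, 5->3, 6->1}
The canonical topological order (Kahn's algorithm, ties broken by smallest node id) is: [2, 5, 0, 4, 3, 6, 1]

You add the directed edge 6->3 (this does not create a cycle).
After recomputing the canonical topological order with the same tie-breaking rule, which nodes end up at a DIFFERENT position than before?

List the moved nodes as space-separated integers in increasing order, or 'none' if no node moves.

Answer: 1 3 6

Derivation:
Old toposort: [2, 5, 0, 4, 3, 6, 1]
Added edge 6->3
Recompute Kahn (smallest-id tiebreak):
  initial in-degrees: [1, 1, 0, 3, 2, 0, 1]
  ready (indeg=0): [2, 5]
  pop 2: indeg[4]->1 | ready=[5] | order so far=[2]
  pop 5: indeg[0]->0; indeg[3]->2 | ready=[0] | order so far=[2, 5]
  pop 0: indeg[4]->0; indeg[6]->0 | ready=[4, 6] | order so far=[2, 5, 0]
  pop 4: indeg[3]->1 | ready=[6] | order so far=[2, 5, 0, 4]
  pop 6: indeg[1]->0; indeg[3]->0 | ready=[1, 3] | order so far=[2, 5, 0, 4, 6]
  pop 1: no out-edges | ready=[3] | order so far=[2, 5, 0, 4, 6, 1]
  pop 3: no out-edges | ready=[] | order so far=[2, 5, 0, 4, 6, 1, 3]
New canonical toposort: [2, 5, 0, 4, 6, 1, 3]
Compare positions:
  Node 0: index 2 -> 2 (same)
  Node 1: index 6 -> 5 (moved)
  Node 2: index 0 -> 0 (same)
  Node 3: index 4 -> 6 (moved)
  Node 4: index 3 -> 3 (same)
  Node 5: index 1 -> 1 (same)
  Node 6: index 5 -> 4 (moved)
Nodes that changed position: 1 3 6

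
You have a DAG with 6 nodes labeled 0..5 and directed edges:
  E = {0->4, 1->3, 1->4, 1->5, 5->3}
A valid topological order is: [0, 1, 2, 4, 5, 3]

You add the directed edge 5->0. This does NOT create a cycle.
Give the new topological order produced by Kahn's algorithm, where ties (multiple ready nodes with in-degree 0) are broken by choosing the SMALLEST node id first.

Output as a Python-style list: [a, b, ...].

Old toposort: [0, 1, 2, 4, 5, 3]
Added edge: 5->0
Position of 5 (4) > position of 0 (0). Must reorder: 5 must now come before 0.
Run Kahn's algorithm (break ties by smallest node id):
  initial in-degrees: [1, 0, 0, 2, 2, 1]
  ready (indeg=0): [1, 2]
  pop 1: indeg[3]->1; indeg[4]->1; indeg[5]->0 | ready=[2, 5] | order so far=[1]
  pop 2: no out-edges | ready=[5] | order so far=[1, 2]
  pop 5: indeg[0]->0; indeg[3]->0 | ready=[0, 3] | order so far=[1, 2, 5]
  pop 0: indeg[4]->0 | ready=[3, 4] | order so far=[1, 2, 5, 0]
  pop 3: no out-edges | ready=[4] | order so far=[1, 2, 5, 0, 3]
  pop 4: no out-edges | ready=[] | order so far=[1, 2, 5, 0, 3, 4]
  Result: [1, 2, 5, 0, 3, 4]

Answer: [1, 2, 5, 0, 3, 4]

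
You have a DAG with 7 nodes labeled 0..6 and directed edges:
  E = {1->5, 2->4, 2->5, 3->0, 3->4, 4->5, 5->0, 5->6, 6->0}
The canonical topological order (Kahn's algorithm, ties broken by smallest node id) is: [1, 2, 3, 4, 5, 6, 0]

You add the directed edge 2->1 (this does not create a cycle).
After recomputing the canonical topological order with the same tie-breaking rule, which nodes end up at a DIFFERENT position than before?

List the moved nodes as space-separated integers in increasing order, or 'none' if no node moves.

Answer: 1 2

Derivation:
Old toposort: [1, 2, 3, 4, 5, 6, 0]
Added edge 2->1
Recompute Kahn (smallest-id tiebreak):
  initial in-degrees: [3, 1, 0, 0, 2, 3, 1]
  ready (indeg=0): [2, 3]
  pop 2: indeg[1]->0; indeg[4]->1; indeg[5]->2 | ready=[1, 3] | order so far=[2]
  pop 1: indeg[5]->1 | ready=[3] | order so far=[2, 1]
  pop 3: indeg[0]->2; indeg[4]->0 | ready=[4] | order so far=[2, 1, 3]
  pop 4: indeg[5]->0 | ready=[5] | order so far=[2, 1, 3, 4]
  pop 5: indeg[0]->1; indeg[6]->0 | ready=[6] | order so far=[2, 1, 3, 4, 5]
  pop 6: indeg[0]->0 | ready=[0] | order so far=[2, 1, 3, 4, 5, 6]
  pop 0: no out-edges | ready=[] | order so far=[2, 1, 3, 4, 5, 6, 0]
New canonical toposort: [2, 1, 3, 4, 5, 6, 0]
Compare positions:
  Node 0: index 6 -> 6 (same)
  Node 1: index 0 -> 1 (moved)
  Node 2: index 1 -> 0 (moved)
  Node 3: index 2 -> 2 (same)
  Node 4: index 3 -> 3 (same)
  Node 5: index 4 -> 4 (same)
  Node 6: index 5 -> 5 (same)
Nodes that changed position: 1 2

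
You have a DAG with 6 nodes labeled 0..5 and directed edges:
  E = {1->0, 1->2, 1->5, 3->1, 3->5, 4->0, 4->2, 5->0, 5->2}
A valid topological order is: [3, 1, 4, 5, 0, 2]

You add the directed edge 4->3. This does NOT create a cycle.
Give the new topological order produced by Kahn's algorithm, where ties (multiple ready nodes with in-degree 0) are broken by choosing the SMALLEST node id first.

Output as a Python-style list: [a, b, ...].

Answer: [4, 3, 1, 5, 0, 2]

Derivation:
Old toposort: [3, 1, 4, 5, 0, 2]
Added edge: 4->3
Position of 4 (2) > position of 3 (0). Must reorder: 4 must now come before 3.
Run Kahn's algorithm (break ties by smallest node id):
  initial in-degrees: [3, 1, 3, 1, 0, 2]
  ready (indeg=0): [4]
  pop 4: indeg[0]->2; indeg[2]->2; indeg[3]->0 | ready=[3] | order so far=[4]
  pop 3: indeg[1]->0; indeg[5]->1 | ready=[1] | order so far=[4, 3]
  pop 1: indeg[0]->1; indeg[2]->1; indeg[5]->0 | ready=[5] | order so far=[4, 3, 1]
  pop 5: indeg[0]->0; indeg[2]->0 | ready=[0, 2] | order so far=[4, 3, 1, 5]
  pop 0: no out-edges | ready=[2] | order so far=[4, 3, 1, 5, 0]
  pop 2: no out-edges | ready=[] | order so far=[4, 3, 1, 5, 0, 2]
  Result: [4, 3, 1, 5, 0, 2]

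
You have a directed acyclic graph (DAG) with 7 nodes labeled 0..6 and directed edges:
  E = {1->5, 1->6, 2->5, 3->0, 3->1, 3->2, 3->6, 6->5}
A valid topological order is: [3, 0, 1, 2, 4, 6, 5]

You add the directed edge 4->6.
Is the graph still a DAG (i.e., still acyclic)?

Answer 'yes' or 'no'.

Given toposort: [3, 0, 1, 2, 4, 6, 5]
Position of 4: index 4; position of 6: index 5
New edge 4->6: forward
Forward edge: respects the existing order. Still a DAG, same toposort still valid.
Still a DAG? yes

Answer: yes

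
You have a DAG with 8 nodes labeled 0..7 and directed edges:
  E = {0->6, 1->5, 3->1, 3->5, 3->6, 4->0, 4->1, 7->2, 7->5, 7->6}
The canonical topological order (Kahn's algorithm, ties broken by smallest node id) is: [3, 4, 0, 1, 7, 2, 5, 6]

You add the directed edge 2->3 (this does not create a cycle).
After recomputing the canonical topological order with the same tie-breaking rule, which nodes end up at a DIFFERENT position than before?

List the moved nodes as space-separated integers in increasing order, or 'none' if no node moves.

Old toposort: [3, 4, 0, 1, 7, 2, 5, 6]
Added edge 2->3
Recompute Kahn (smallest-id tiebreak):
  initial in-degrees: [1, 2, 1, 1, 0, 3, 3, 0]
  ready (indeg=0): [4, 7]
  pop 4: indeg[0]->0; indeg[1]->1 | ready=[0, 7] | order so far=[4]
  pop 0: indeg[6]->2 | ready=[7] | order so far=[4, 0]
  pop 7: indeg[2]->0; indeg[5]->2; indeg[6]->1 | ready=[2] | order so far=[4, 0, 7]
  pop 2: indeg[3]->0 | ready=[3] | order so far=[4, 0, 7, 2]
  pop 3: indeg[1]->0; indeg[5]->1; indeg[6]->0 | ready=[1, 6] | order so far=[4, 0, 7, 2, 3]
  pop 1: indeg[5]->0 | ready=[5, 6] | order so far=[4, 0, 7, 2, 3, 1]
  pop 5: no out-edges | ready=[6] | order so far=[4, 0, 7, 2, 3, 1, 5]
  pop 6: no out-edges | ready=[] | order so far=[4, 0, 7, 2, 3, 1, 5, 6]
New canonical toposort: [4, 0, 7, 2, 3, 1, 5, 6]
Compare positions:
  Node 0: index 2 -> 1 (moved)
  Node 1: index 3 -> 5 (moved)
  Node 2: index 5 -> 3 (moved)
  Node 3: index 0 -> 4 (moved)
  Node 4: index 1 -> 0 (moved)
  Node 5: index 6 -> 6 (same)
  Node 6: index 7 -> 7 (same)
  Node 7: index 4 -> 2 (moved)
Nodes that changed position: 0 1 2 3 4 7

Answer: 0 1 2 3 4 7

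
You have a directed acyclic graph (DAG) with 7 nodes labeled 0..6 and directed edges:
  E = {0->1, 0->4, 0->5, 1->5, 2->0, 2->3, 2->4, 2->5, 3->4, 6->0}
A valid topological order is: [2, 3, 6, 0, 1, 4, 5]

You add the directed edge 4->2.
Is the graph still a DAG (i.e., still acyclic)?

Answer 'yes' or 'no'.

Answer: no

Derivation:
Given toposort: [2, 3, 6, 0, 1, 4, 5]
Position of 4: index 5; position of 2: index 0
New edge 4->2: backward (u after v in old order)
Backward edge: old toposort is now invalid. Check if this creates a cycle.
Does 2 already reach 4? Reachable from 2: [0, 1, 2, 3, 4, 5]. YES -> cycle!
Still a DAG? no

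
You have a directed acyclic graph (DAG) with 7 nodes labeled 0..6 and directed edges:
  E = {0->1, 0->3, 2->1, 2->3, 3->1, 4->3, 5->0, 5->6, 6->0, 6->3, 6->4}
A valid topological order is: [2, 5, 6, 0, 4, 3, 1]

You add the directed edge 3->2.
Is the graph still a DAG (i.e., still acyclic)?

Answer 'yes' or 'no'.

Given toposort: [2, 5, 6, 0, 4, 3, 1]
Position of 3: index 5; position of 2: index 0
New edge 3->2: backward (u after v in old order)
Backward edge: old toposort is now invalid. Check if this creates a cycle.
Does 2 already reach 3? Reachable from 2: [1, 2, 3]. YES -> cycle!
Still a DAG? no

Answer: no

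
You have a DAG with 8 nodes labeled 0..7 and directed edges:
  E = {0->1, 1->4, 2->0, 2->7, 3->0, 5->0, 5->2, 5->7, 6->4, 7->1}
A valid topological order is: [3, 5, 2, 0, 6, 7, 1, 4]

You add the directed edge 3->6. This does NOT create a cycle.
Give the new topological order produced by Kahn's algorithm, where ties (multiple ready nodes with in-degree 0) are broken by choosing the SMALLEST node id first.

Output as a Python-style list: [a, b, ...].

Old toposort: [3, 5, 2, 0, 6, 7, 1, 4]
Added edge: 3->6
Position of 3 (0) < position of 6 (4). Old order still valid.
Run Kahn's algorithm (break ties by smallest node id):
  initial in-degrees: [3, 2, 1, 0, 2, 0, 1, 2]
  ready (indeg=0): [3, 5]
  pop 3: indeg[0]->2; indeg[6]->0 | ready=[5, 6] | order so far=[3]
  pop 5: indeg[0]->1; indeg[2]->0; indeg[7]->1 | ready=[2, 6] | order so far=[3, 5]
  pop 2: indeg[0]->0; indeg[7]->0 | ready=[0, 6, 7] | order so far=[3, 5, 2]
  pop 0: indeg[1]->1 | ready=[6, 7] | order so far=[3, 5, 2, 0]
  pop 6: indeg[4]->1 | ready=[7] | order so far=[3, 5, 2, 0, 6]
  pop 7: indeg[1]->0 | ready=[1] | order so far=[3, 5, 2, 0, 6, 7]
  pop 1: indeg[4]->0 | ready=[4] | order so far=[3, 5, 2, 0, 6, 7, 1]
  pop 4: no out-edges | ready=[] | order so far=[3, 5, 2, 0, 6, 7, 1, 4]
  Result: [3, 5, 2, 0, 6, 7, 1, 4]

Answer: [3, 5, 2, 0, 6, 7, 1, 4]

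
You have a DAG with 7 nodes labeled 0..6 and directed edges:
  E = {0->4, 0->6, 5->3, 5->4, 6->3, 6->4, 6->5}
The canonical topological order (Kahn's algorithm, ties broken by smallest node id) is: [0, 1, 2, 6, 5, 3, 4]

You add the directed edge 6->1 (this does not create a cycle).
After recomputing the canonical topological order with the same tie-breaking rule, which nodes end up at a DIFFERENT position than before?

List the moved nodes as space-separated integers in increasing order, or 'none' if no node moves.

Old toposort: [0, 1, 2, 6, 5, 3, 4]
Added edge 6->1
Recompute Kahn (smallest-id tiebreak):
  initial in-degrees: [0, 1, 0, 2, 3, 1, 1]
  ready (indeg=0): [0, 2]
  pop 0: indeg[4]->2; indeg[6]->0 | ready=[2, 6] | order so far=[0]
  pop 2: no out-edges | ready=[6] | order so far=[0, 2]
  pop 6: indeg[1]->0; indeg[3]->1; indeg[4]->1; indeg[5]->0 | ready=[1, 5] | order so far=[0, 2, 6]
  pop 1: no out-edges | ready=[5] | order so far=[0, 2, 6, 1]
  pop 5: indeg[3]->0; indeg[4]->0 | ready=[3, 4] | order so far=[0, 2, 6, 1, 5]
  pop 3: no out-edges | ready=[4] | order so far=[0, 2, 6, 1, 5, 3]
  pop 4: no out-edges | ready=[] | order so far=[0, 2, 6, 1, 5, 3, 4]
New canonical toposort: [0, 2, 6, 1, 5, 3, 4]
Compare positions:
  Node 0: index 0 -> 0 (same)
  Node 1: index 1 -> 3 (moved)
  Node 2: index 2 -> 1 (moved)
  Node 3: index 5 -> 5 (same)
  Node 4: index 6 -> 6 (same)
  Node 5: index 4 -> 4 (same)
  Node 6: index 3 -> 2 (moved)
Nodes that changed position: 1 2 6

Answer: 1 2 6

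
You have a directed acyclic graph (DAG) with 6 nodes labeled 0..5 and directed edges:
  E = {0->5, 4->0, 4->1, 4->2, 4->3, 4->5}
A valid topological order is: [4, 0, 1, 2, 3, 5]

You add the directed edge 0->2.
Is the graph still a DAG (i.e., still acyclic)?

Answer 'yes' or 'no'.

Answer: yes

Derivation:
Given toposort: [4, 0, 1, 2, 3, 5]
Position of 0: index 1; position of 2: index 3
New edge 0->2: forward
Forward edge: respects the existing order. Still a DAG, same toposort still valid.
Still a DAG? yes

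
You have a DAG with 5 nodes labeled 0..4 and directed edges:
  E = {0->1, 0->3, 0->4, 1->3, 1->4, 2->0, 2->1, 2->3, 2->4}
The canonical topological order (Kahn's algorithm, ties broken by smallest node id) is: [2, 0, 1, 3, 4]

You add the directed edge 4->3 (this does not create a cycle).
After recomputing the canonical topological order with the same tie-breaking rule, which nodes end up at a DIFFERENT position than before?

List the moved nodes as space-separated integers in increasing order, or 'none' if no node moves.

Old toposort: [2, 0, 1, 3, 4]
Added edge 4->3
Recompute Kahn (smallest-id tiebreak):
  initial in-degrees: [1, 2, 0, 4, 3]
  ready (indeg=0): [2]
  pop 2: indeg[0]->0; indeg[1]->1; indeg[3]->3; indeg[4]->2 | ready=[0] | order so far=[2]
  pop 0: indeg[1]->0; indeg[3]->2; indeg[4]->1 | ready=[1] | order so far=[2, 0]
  pop 1: indeg[3]->1; indeg[4]->0 | ready=[4] | order so far=[2, 0, 1]
  pop 4: indeg[3]->0 | ready=[3] | order so far=[2, 0, 1, 4]
  pop 3: no out-edges | ready=[] | order so far=[2, 0, 1, 4, 3]
New canonical toposort: [2, 0, 1, 4, 3]
Compare positions:
  Node 0: index 1 -> 1 (same)
  Node 1: index 2 -> 2 (same)
  Node 2: index 0 -> 0 (same)
  Node 3: index 3 -> 4 (moved)
  Node 4: index 4 -> 3 (moved)
Nodes that changed position: 3 4

Answer: 3 4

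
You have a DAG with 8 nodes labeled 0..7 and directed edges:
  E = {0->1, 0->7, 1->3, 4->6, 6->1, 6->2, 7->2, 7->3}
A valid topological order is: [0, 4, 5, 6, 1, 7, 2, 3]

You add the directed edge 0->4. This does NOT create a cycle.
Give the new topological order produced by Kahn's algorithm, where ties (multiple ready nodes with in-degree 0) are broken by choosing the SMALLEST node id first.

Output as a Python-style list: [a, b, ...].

Answer: [0, 4, 5, 6, 1, 7, 2, 3]

Derivation:
Old toposort: [0, 4, 5, 6, 1, 7, 2, 3]
Added edge: 0->4
Position of 0 (0) < position of 4 (1). Old order still valid.
Run Kahn's algorithm (break ties by smallest node id):
  initial in-degrees: [0, 2, 2, 2, 1, 0, 1, 1]
  ready (indeg=0): [0, 5]
  pop 0: indeg[1]->1; indeg[4]->0; indeg[7]->0 | ready=[4, 5, 7] | order so far=[0]
  pop 4: indeg[6]->0 | ready=[5, 6, 7] | order so far=[0, 4]
  pop 5: no out-edges | ready=[6, 7] | order so far=[0, 4, 5]
  pop 6: indeg[1]->0; indeg[2]->1 | ready=[1, 7] | order so far=[0, 4, 5, 6]
  pop 1: indeg[3]->1 | ready=[7] | order so far=[0, 4, 5, 6, 1]
  pop 7: indeg[2]->0; indeg[3]->0 | ready=[2, 3] | order so far=[0, 4, 5, 6, 1, 7]
  pop 2: no out-edges | ready=[3] | order so far=[0, 4, 5, 6, 1, 7, 2]
  pop 3: no out-edges | ready=[] | order so far=[0, 4, 5, 6, 1, 7, 2, 3]
  Result: [0, 4, 5, 6, 1, 7, 2, 3]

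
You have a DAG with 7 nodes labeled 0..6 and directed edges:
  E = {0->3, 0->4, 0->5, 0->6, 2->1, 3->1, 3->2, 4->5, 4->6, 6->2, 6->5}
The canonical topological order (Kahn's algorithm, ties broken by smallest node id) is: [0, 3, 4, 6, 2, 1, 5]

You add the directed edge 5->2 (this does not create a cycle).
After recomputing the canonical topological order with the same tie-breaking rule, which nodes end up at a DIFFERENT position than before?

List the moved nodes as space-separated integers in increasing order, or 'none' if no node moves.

Answer: 1 2 5

Derivation:
Old toposort: [0, 3, 4, 6, 2, 1, 5]
Added edge 5->2
Recompute Kahn (smallest-id tiebreak):
  initial in-degrees: [0, 2, 3, 1, 1, 3, 2]
  ready (indeg=0): [0]
  pop 0: indeg[3]->0; indeg[4]->0; indeg[5]->2; indeg[6]->1 | ready=[3, 4] | order so far=[0]
  pop 3: indeg[1]->1; indeg[2]->2 | ready=[4] | order so far=[0, 3]
  pop 4: indeg[5]->1; indeg[6]->0 | ready=[6] | order so far=[0, 3, 4]
  pop 6: indeg[2]->1; indeg[5]->0 | ready=[5] | order so far=[0, 3, 4, 6]
  pop 5: indeg[2]->0 | ready=[2] | order so far=[0, 3, 4, 6, 5]
  pop 2: indeg[1]->0 | ready=[1] | order so far=[0, 3, 4, 6, 5, 2]
  pop 1: no out-edges | ready=[] | order so far=[0, 3, 4, 6, 5, 2, 1]
New canonical toposort: [0, 3, 4, 6, 5, 2, 1]
Compare positions:
  Node 0: index 0 -> 0 (same)
  Node 1: index 5 -> 6 (moved)
  Node 2: index 4 -> 5 (moved)
  Node 3: index 1 -> 1 (same)
  Node 4: index 2 -> 2 (same)
  Node 5: index 6 -> 4 (moved)
  Node 6: index 3 -> 3 (same)
Nodes that changed position: 1 2 5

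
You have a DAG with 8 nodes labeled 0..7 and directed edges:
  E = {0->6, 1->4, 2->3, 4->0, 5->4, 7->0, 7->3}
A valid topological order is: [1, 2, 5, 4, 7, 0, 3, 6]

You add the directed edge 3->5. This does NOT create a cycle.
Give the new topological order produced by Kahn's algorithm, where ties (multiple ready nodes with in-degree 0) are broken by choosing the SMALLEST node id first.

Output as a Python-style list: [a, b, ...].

Old toposort: [1, 2, 5, 4, 7, 0, 3, 6]
Added edge: 3->5
Position of 3 (6) > position of 5 (2). Must reorder: 3 must now come before 5.
Run Kahn's algorithm (break ties by smallest node id):
  initial in-degrees: [2, 0, 0, 2, 2, 1, 1, 0]
  ready (indeg=0): [1, 2, 7]
  pop 1: indeg[4]->1 | ready=[2, 7] | order so far=[1]
  pop 2: indeg[3]->1 | ready=[7] | order so far=[1, 2]
  pop 7: indeg[0]->1; indeg[3]->0 | ready=[3] | order so far=[1, 2, 7]
  pop 3: indeg[5]->0 | ready=[5] | order so far=[1, 2, 7, 3]
  pop 5: indeg[4]->0 | ready=[4] | order so far=[1, 2, 7, 3, 5]
  pop 4: indeg[0]->0 | ready=[0] | order so far=[1, 2, 7, 3, 5, 4]
  pop 0: indeg[6]->0 | ready=[6] | order so far=[1, 2, 7, 3, 5, 4, 0]
  pop 6: no out-edges | ready=[] | order so far=[1, 2, 7, 3, 5, 4, 0, 6]
  Result: [1, 2, 7, 3, 5, 4, 0, 6]

Answer: [1, 2, 7, 3, 5, 4, 0, 6]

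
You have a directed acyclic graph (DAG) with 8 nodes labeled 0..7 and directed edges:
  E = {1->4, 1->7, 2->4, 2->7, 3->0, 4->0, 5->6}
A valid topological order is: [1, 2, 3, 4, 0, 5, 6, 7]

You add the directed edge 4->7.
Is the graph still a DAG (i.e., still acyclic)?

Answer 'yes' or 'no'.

Answer: yes

Derivation:
Given toposort: [1, 2, 3, 4, 0, 5, 6, 7]
Position of 4: index 3; position of 7: index 7
New edge 4->7: forward
Forward edge: respects the existing order. Still a DAG, same toposort still valid.
Still a DAG? yes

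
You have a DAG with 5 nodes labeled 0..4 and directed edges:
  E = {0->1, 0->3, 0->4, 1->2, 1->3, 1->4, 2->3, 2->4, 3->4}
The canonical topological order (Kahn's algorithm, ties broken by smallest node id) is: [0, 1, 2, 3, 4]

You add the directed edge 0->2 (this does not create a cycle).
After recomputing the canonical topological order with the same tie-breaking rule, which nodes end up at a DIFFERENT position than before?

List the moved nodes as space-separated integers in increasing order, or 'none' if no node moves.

Old toposort: [0, 1, 2, 3, 4]
Added edge 0->2
Recompute Kahn (smallest-id tiebreak):
  initial in-degrees: [0, 1, 2, 3, 4]
  ready (indeg=0): [0]
  pop 0: indeg[1]->0; indeg[2]->1; indeg[3]->2; indeg[4]->3 | ready=[1] | order so far=[0]
  pop 1: indeg[2]->0; indeg[3]->1; indeg[4]->2 | ready=[2] | order so far=[0, 1]
  pop 2: indeg[3]->0; indeg[4]->1 | ready=[3] | order so far=[0, 1, 2]
  pop 3: indeg[4]->0 | ready=[4] | order so far=[0, 1, 2, 3]
  pop 4: no out-edges | ready=[] | order so far=[0, 1, 2, 3, 4]
New canonical toposort: [0, 1, 2, 3, 4]
Compare positions:
  Node 0: index 0 -> 0 (same)
  Node 1: index 1 -> 1 (same)
  Node 2: index 2 -> 2 (same)
  Node 3: index 3 -> 3 (same)
  Node 4: index 4 -> 4 (same)
Nodes that changed position: none

Answer: none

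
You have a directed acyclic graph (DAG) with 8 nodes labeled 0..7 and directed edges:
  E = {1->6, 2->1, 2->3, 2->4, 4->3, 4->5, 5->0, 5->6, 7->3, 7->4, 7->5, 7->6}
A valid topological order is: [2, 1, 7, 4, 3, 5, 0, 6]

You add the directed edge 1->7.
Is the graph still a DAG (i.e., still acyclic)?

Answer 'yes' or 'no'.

Answer: yes

Derivation:
Given toposort: [2, 1, 7, 4, 3, 5, 0, 6]
Position of 1: index 1; position of 7: index 2
New edge 1->7: forward
Forward edge: respects the existing order. Still a DAG, same toposort still valid.
Still a DAG? yes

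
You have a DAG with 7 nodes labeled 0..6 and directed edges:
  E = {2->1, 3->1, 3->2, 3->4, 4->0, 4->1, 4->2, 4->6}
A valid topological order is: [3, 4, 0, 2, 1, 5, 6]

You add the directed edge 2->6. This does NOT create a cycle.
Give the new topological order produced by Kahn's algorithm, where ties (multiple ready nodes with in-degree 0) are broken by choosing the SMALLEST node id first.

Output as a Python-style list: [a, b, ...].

Answer: [3, 4, 0, 2, 1, 5, 6]

Derivation:
Old toposort: [3, 4, 0, 2, 1, 5, 6]
Added edge: 2->6
Position of 2 (3) < position of 6 (6). Old order still valid.
Run Kahn's algorithm (break ties by smallest node id):
  initial in-degrees: [1, 3, 2, 0, 1, 0, 2]
  ready (indeg=0): [3, 5]
  pop 3: indeg[1]->2; indeg[2]->1; indeg[4]->0 | ready=[4, 5] | order so far=[3]
  pop 4: indeg[0]->0; indeg[1]->1; indeg[2]->0; indeg[6]->1 | ready=[0, 2, 5] | order so far=[3, 4]
  pop 0: no out-edges | ready=[2, 5] | order so far=[3, 4, 0]
  pop 2: indeg[1]->0; indeg[6]->0 | ready=[1, 5, 6] | order so far=[3, 4, 0, 2]
  pop 1: no out-edges | ready=[5, 6] | order so far=[3, 4, 0, 2, 1]
  pop 5: no out-edges | ready=[6] | order so far=[3, 4, 0, 2, 1, 5]
  pop 6: no out-edges | ready=[] | order so far=[3, 4, 0, 2, 1, 5, 6]
  Result: [3, 4, 0, 2, 1, 5, 6]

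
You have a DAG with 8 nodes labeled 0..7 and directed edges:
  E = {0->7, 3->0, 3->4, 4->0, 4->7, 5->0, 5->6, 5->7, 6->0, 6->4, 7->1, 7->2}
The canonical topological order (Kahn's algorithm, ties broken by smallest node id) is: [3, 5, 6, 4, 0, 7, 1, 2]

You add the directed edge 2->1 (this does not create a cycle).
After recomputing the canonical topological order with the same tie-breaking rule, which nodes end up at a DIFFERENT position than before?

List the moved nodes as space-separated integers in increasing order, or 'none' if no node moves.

Answer: 1 2

Derivation:
Old toposort: [3, 5, 6, 4, 0, 7, 1, 2]
Added edge 2->1
Recompute Kahn (smallest-id tiebreak):
  initial in-degrees: [4, 2, 1, 0, 2, 0, 1, 3]
  ready (indeg=0): [3, 5]
  pop 3: indeg[0]->3; indeg[4]->1 | ready=[5] | order so far=[3]
  pop 5: indeg[0]->2; indeg[6]->0; indeg[7]->2 | ready=[6] | order so far=[3, 5]
  pop 6: indeg[0]->1; indeg[4]->0 | ready=[4] | order so far=[3, 5, 6]
  pop 4: indeg[0]->0; indeg[7]->1 | ready=[0] | order so far=[3, 5, 6, 4]
  pop 0: indeg[7]->0 | ready=[7] | order so far=[3, 5, 6, 4, 0]
  pop 7: indeg[1]->1; indeg[2]->0 | ready=[2] | order so far=[3, 5, 6, 4, 0, 7]
  pop 2: indeg[1]->0 | ready=[1] | order so far=[3, 5, 6, 4, 0, 7, 2]
  pop 1: no out-edges | ready=[] | order so far=[3, 5, 6, 4, 0, 7, 2, 1]
New canonical toposort: [3, 5, 6, 4, 0, 7, 2, 1]
Compare positions:
  Node 0: index 4 -> 4 (same)
  Node 1: index 6 -> 7 (moved)
  Node 2: index 7 -> 6 (moved)
  Node 3: index 0 -> 0 (same)
  Node 4: index 3 -> 3 (same)
  Node 5: index 1 -> 1 (same)
  Node 6: index 2 -> 2 (same)
  Node 7: index 5 -> 5 (same)
Nodes that changed position: 1 2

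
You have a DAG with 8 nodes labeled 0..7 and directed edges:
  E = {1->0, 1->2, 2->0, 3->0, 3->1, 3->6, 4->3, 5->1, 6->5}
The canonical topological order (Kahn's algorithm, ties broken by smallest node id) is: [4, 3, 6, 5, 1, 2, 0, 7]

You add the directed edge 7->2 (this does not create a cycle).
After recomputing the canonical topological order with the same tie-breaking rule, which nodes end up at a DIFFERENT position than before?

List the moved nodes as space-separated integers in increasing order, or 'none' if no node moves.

Answer: 0 2 7

Derivation:
Old toposort: [4, 3, 6, 5, 1, 2, 0, 7]
Added edge 7->2
Recompute Kahn (smallest-id tiebreak):
  initial in-degrees: [3, 2, 2, 1, 0, 1, 1, 0]
  ready (indeg=0): [4, 7]
  pop 4: indeg[3]->0 | ready=[3, 7] | order so far=[4]
  pop 3: indeg[0]->2; indeg[1]->1; indeg[6]->0 | ready=[6, 7] | order so far=[4, 3]
  pop 6: indeg[5]->0 | ready=[5, 7] | order so far=[4, 3, 6]
  pop 5: indeg[1]->0 | ready=[1, 7] | order so far=[4, 3, 6, 5]
  pop 1: indeg[0]->1; indeg[2]->1 | ready=[7] | order so far=[4, 3, 6, 5, 1]
  pop 7: indeg[2]->0 | ready=[2] | order so far=[4, 3, 6, 5, 1, 7]
  pop 2: indeg[0]->0 | ready=[0] | order so far=[4, 3, 6, 5, 1, 7, 2]
  pop 0: no out-edges | ready=[] | order so far=[4, 3, 6, 5, 1, 7, 2, 0]
New canonical toposort: [4, 3, 6, 5, 1, 7, 2, 0]
Compare positions:
  Node 0: index 6 -> 7 (moved)
  Node 1: index 4 -> 4 (same)
  Node 2: index 5 -> 6 (moved)
  Node 3: index 1 -> 1 (same)
  Node 4: index 0 -> 0 (same)
  Node 5: index 3 -> 3 (same)
  Node 6: index 2 -> 2 (same)
  Node 7: index 7 -> 5 (moved)
Nodes that changed position: 0 2 7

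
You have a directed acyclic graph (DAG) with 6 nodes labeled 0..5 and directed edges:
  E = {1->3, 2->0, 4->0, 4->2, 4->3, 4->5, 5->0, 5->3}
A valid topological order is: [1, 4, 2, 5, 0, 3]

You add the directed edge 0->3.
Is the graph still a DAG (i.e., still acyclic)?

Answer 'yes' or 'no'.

Given toposort: [1, 4, 2, 5, 0, 3]
Position of 0: index 4; position of 3: index 5
New edge 0->3: forward
Forward edge: respects the existing order. Still a DAG, same toposort still valid.
Still a DAG? yes

Answer: yes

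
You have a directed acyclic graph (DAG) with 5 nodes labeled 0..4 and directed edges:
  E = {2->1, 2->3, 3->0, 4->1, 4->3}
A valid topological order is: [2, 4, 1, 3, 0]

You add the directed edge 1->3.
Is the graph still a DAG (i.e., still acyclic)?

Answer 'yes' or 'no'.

Given toposort: [2, 4, 1, 3, 0]
Position of 1: index 2; position of 3: index 3
New edge 1->3: forward
Forward edge: respects the existing order. Still a DAG, same toposort still valid.
Still a DAG? yes

Answer: yes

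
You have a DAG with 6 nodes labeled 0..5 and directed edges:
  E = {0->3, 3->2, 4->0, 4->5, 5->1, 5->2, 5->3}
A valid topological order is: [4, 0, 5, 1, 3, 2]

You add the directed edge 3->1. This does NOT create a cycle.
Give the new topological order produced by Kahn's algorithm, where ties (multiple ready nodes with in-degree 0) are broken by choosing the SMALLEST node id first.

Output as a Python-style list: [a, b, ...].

Answer: [4, 0, 5, 3, 1, 2]

Derivation:
Old toposort: [4, 0, 5, 1, 3, 2]
Added edge: 3->1
Position of 3 (4) > position of 1 (3). Must reorder: 3 must now come before 1.
Run Kahn's algorithm (break ties by smallest node id):
  initial in-degrees: [1, 2, 2, 2, 0, 1]
  ready (indeg=0): [4]
  pop 4: indeg[0]->0; indeg[5]->0 | ready=[0, 5] | order so far=[4]
  pop 0: indeg[3]->1 | ready=[5] | order so far=[4, 0]
  pop 5: indeg[1]->1; indeg[2]->1; indeg[3]->0 | ready=[3] | order so far=[4, 0, 5]
  pop 3: indeg[1]->0; indeg[2]->0 | ready=[1, 2] | order so far=[4, 0, 5, 3]
  pop 1: no out-edges | ready=[2] | order so far=[4, 0, 5, 3, 1]
  pop 2: no out-edges | ready=[] | order so far=[4, 0, 5, 3, 1, 2]
  Result: [4, 0, 5, 3, 1, 2]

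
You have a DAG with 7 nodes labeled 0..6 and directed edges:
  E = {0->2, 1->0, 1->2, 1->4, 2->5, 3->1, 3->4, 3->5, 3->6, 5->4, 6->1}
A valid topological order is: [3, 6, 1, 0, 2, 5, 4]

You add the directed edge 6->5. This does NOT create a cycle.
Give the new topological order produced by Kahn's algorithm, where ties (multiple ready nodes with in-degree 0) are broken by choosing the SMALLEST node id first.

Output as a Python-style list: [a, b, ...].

Answer: [3, 6, 1, 0, 2, 5, 4]

Derivation:
Old toposort: [3, 6, 1, 0, 2, 5, 4]
Added edge: 6->5
Position of 6 (1) < position of 5 (5). Old order still valid.
Run Kahn's algorithm (break ties by smallest node id):
  initial in-degrees: [1, 2, 2, 0, 3, 3, 1]
  ready (indeg=0): [3]
  pop 3: indeg[1]->1; indeg[4]->2; indeg[5]->2; indeg[6]->0 | ready=[6] | order so far=[3]
  pop 6: indeg[1]->0; indeg[5]->1 | ready=[1] | order so far=[3, 6]
  pop 1: indeg[0]->0; indeg[2]->1; indeg[4]->1 | ready=[0] | order so far=[3, 6, 1]
  pop 0: indeg[2]->0 | ready=[2] | order so far=[3, 6, 1, 0]
  pop 2: indeg[5]->0 | ready=[5] | order so far=[3, 6, 1, 0, 2]
  pop 5: indeg[4]->0 | ready=[4] | order so far=[3, 6, 1, 0, 2, 5]
  pop 4: no out-edges | ready=[] | order so far=[3, 6, 1, 0, 2, 5, 4]
  Result: [3, 6, 1, 0, 2, 5, 4]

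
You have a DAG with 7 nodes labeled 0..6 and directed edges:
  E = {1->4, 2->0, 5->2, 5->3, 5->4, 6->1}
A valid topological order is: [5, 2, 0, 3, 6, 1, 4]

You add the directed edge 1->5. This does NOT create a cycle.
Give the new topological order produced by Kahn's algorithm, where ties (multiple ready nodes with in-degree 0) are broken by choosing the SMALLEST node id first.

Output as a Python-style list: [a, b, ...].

Old toposort: [5, 2, 0, 3, 6, 1, 4]
Added edge: 1->5
Position of 1 (5) > position of 5 (0). Must reorder: 1 must now come before 5.
Run Kahn's algorithm (break ties by smallest node id):
  initial in-degrees: [1, 1, 1, 1, 2, 1, 0]
  ready (indeg=0): [6]
  pop 6: indeg[1]->0 | ready=[1] | order so far=[6]
  pop 1: indeg[4]->1; indeg[5]->0 | ready=[5] | order so far=[6, 1]
  pop 5: indeg[2]->0; indeg[3]->0; indeg[4]->0 | ready=[2, 3, 4] | order so far=[6, 1, 5]
  pop 2: indeg[0]->0 | ready=[0, 3, 4] | order so far=[6, 1, 5, 2]
  pop 0: no out-edges | ready=[3, 4] | order so far=[6, 1, 5, 2, 0]
  pop 3: no out-edges | ready=[4] | order so far=[6, 1, 5, 2, 0, 3]
  pop 4: no out-edges | ready=[] | order so far=[6, 1, 5, 2, 0, 3, 4]
  Result: [6, 1, 5, 2, 0, 3, 4]

Answer: [6, 1, 5, 2, 0, 3, 4]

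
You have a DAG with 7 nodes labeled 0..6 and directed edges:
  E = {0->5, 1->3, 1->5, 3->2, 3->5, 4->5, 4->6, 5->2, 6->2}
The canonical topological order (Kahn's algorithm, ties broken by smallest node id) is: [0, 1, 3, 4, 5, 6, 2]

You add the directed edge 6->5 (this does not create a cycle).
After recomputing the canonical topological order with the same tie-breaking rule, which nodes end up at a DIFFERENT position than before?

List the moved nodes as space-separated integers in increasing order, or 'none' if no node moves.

Old toposort: [0, 1, 3, 4, 5, 6, 2]
Added edge 6->5
Recompute Kahn (smallest-id tiebreak):
  initial in-degrees: [0, 0, 3, 1, 0, 5, 1]
  ready (indeg=0): [0, 1, 4]
  pop 0: indeg[5]->4 | ready=[1, 4] | order so far=[0]
  pop 1: indeg[3]->0; indeg[5]->3 | ready=[3, 4] | order so far=[0, 1]
  pop 3: indeg[2]->2; indeg[5]->2 | ready=[4] | order so far=[0, 1, 3]
  pop 4: indeg[5]->1; indeg[6]->0 | ready=[6] | order so far=[0, 1, 3, 4]
  pop 6: indeg[2]->1; indeg[5]->0 | ready=[5] | order so far=[0, 1, 3, 4, 6]
  pop 5: indeg[2]->0 | ready=[2] | order so far=[0, 1, 3, 4, 6, 5]
  pop 2: no out-edges | ready=[] | order so far=[0, 1, 3, 4, 6, 5, 2]
New canonical toposort: [0, 1, 3, 4, 6, 5, 2]
Compare positions:
  Node 0: index 0 -> 0 (same)
  Node 1: index 1 -> 1 (same)
  Node 2: index 6 -> 6 (same)
  Node 3: index 2 -> 2 (same)
  Node 4: index 3 -> 3 (same)
  Node 5: index 4 -> 5 (moved)
  Node 6: index 5 -> 4 (moved)
Nodes that changed position: 5 6

Answer: 5 6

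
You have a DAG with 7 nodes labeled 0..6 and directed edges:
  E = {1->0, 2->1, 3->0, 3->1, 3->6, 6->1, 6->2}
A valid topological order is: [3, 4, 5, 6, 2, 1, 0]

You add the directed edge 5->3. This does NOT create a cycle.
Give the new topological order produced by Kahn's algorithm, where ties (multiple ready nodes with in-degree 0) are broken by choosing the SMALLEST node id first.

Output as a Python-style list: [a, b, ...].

Old toposort: [3, 4, 5, 6, 2, 1, 0]
Added edge: 5->3
Position of 5 (2) > position of 3 (0). Must reorder: 5 must now come before 3.
Run Kahn's algorithm (break ties by smallest node id):
  initial in-degrees: [2, 3, 1, 1, 0, 0, 1]
  ready (indeg=0): [4, 5]
  pop 4: no out-edges | ready=[5] | order so far=[4]
  pop 5: indeg[3]->0 | ready=[3] | order so far=[4, 5]
  pop 3: indeg[0]->1; indeg[1]->2; indeg[6]->0 | ready=[6] | order so far=[4, 5, 3]
  pop 6: indeg[1]->1; indeg[2]->0 | ready=[2] | order so far=[4, 5, 3, 6]
  pop 2: indeg[1]->0 | ready=[1] | order so far=[4, 5, 3, 6, 2]
  pop 1: indeg[0]->0 | ready=[0] | order so far=[4, 5, 3, 6, 2, 1]
  pop 0: no out-edges | ready=[] | order so far=[4, 5, 3, 6, 2, 1, 0]
  Result: [4, 5, 3, 6, 2, 1, 0]

Answer: [4, 5, 3, 6, 2, 1, 0]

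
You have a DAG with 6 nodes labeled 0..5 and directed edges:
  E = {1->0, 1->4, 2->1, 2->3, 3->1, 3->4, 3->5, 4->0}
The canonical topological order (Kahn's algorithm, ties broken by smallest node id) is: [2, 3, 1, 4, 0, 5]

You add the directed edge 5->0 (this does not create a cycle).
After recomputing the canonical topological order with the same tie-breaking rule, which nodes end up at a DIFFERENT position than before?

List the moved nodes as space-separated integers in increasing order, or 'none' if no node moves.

Old toposort: [2, 3, 1, 4, 0, 5]
Added edge 5->0
Recompute Kahn (smallest-id tiebreak):
  initial in-degrees: [3, 2, 0, 1, 2, 1]
  ready (indeg=0): [2]
  pop 2: indeg[1]->1; indeg[3]->0 | ready=[3] | order so far=[2]
  pop 3: indeg[1]->0; indeg[4]->1; indeg[5]->0 | ready=[1, 5] | order so far=[2, 3]
  pop 1: indeg[0]->2; indeg[4]->0 | ready=[4, 5] | order so far=[2, 3, 1]
  pop 4: indeg[0]->1 | ready=[5] | order so far=[2, 3, 1, 4]
  pop 5: indeg[0]->0 | ready=[0] | order so far=[2, 3, 1, 4, 5]
  pop 0: no out-edges | ready=[] | order so far=[2, 3, 1, 4, 5, 0]
New canonical toposort: [2, 3, 1, 4, 5, 0]
Compare positions:
  Node 0: index 4 -> 5 (moved)
  Node 1: index 2 -> 2 (same)
  Node 2: index 0 -> 0 (same)
  Node 3: index 1 -> 1 (same)
  Node 4: index 3 -> 3 (same)
  Node 5: index 5 -> 4 (moved)
Nodes that changed position: 0 5

Answer: 0 5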